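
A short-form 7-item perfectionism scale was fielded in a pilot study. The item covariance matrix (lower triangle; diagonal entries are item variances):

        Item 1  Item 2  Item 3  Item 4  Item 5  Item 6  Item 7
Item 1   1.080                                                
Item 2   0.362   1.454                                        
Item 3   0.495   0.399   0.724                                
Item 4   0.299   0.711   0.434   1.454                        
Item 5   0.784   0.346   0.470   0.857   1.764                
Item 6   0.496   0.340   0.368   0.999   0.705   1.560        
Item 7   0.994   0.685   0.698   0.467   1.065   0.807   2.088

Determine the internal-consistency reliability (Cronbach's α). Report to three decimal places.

Σσᵢ² = 1.080 + 1.454 + 0.724 + 1.454 + 1.764 + 1.560 + 2.088 = 10.124
Sum of the distinct covariances = 12.781
σ²_T = 10.124 + 2 × 12.781 = 35.686
α = (k/(k−1))·(1 − Σσᵢ²/σ²_T) = (7/6)·(1 − 10.124/35.686) = 0.836

α = 0.836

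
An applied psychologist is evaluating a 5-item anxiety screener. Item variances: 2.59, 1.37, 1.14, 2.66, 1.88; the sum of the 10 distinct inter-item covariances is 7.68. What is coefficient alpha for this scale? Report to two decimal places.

sum of item variances = 2.59 + 1.37 + 1.14 + 2.66 + 1.88 = 9.64
Sum of distinct covariances = 7.68
σ²_T = sum of item variances + 2·Σcov = 9.64 + 2 × 7.68 = 25.00
α = (5/4)·(1 − 9.64/25.00) = 0.77

α = 0.77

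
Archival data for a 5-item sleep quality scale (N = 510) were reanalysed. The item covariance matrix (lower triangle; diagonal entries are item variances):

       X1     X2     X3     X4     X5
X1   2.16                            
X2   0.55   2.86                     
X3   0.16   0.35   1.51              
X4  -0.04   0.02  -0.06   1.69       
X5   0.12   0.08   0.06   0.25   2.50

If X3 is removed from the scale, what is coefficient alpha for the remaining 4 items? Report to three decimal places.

Remaining items: X1, X2, X4, X5 (k = 4).
sum of item variances = 2.16 + 2.86 + 1.69 + 2.50 = 9.21
Var(T) = 9.21 + 2 × 0.98 = 11.17
α (item deleted) = (4/3)·(1 − 9.21/11.17) = 0.234

α = 0.234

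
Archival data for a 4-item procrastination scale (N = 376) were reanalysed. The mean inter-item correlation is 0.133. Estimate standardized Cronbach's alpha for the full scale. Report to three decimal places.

Standardized α = k·r̄ / (1 + (k−1)·r̄) = 4 × 0.133 / (1 + 3 × 0.133)
  = 0.5320 / 1.3990 = 0.380

standardized Cronbach's alpha = 0.380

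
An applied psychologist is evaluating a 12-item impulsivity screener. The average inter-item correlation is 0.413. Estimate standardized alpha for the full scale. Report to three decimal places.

standardized alpha = 0.894

Standardized α = k·r̄ / (1 + (k−1)·r̄) = 12 × 0.413 / (1 + 11 × 0.413)
  = 4.9560 / 5.5430 = 0.894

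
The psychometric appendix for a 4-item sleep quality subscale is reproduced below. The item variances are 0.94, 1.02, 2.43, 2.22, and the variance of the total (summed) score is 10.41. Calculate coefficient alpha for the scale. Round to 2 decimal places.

sum of item variances = 0.94 + 1.02 + 2.43 + 2.22 = 6.61
α = (k/(k−1))·(1 − sum of item variances/total variance) = (4/3)·(1 − 6.61/10.41) = 0.49

α = 0.49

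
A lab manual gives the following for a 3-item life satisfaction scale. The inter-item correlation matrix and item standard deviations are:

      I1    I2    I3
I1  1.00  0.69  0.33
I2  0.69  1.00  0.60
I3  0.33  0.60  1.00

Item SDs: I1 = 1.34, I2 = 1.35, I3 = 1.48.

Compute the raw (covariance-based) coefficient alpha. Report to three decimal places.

coefficient alpha = 0.775

Σσ²ᵢ = 1.34² + 1.35² + 1.48² = 5.8085
Covariances σ_ij = r_ij · s_i · s_j:
  σ(I1,I2) = 0.69 × 1.34 × 1.35 = 1.2482
  σ(I1,I3) = 0.33 × 1.34 × 1.48 = 0.6545
  σ(I2,I3) = 0.60 × 1.35 × 1.48 = 1.1988
σ²_T = Σσ²ᵢ + 2·Σσ_ij = 5.8085 + 2 × 3.1015 = 12.0115
α = (3/2)·(1 − 5.8085/12.0115) = 0.775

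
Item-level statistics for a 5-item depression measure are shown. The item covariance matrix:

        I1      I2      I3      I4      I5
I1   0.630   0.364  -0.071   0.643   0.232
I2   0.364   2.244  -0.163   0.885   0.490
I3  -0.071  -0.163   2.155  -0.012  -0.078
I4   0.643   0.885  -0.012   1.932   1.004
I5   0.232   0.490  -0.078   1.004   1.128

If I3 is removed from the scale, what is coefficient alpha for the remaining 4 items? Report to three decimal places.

α = 0.733

Remaining items: I1, I2, I4, I5 (k = 4).
Σσᵢ² = 0.630 + 2.244 + 1.932 + 1.128 = 5.934
Var(T) = 5.934 + 2 × 3.618 = 13.170
α (item deleted) = (4/3)·(1 − 5.934/13.170) = 0.733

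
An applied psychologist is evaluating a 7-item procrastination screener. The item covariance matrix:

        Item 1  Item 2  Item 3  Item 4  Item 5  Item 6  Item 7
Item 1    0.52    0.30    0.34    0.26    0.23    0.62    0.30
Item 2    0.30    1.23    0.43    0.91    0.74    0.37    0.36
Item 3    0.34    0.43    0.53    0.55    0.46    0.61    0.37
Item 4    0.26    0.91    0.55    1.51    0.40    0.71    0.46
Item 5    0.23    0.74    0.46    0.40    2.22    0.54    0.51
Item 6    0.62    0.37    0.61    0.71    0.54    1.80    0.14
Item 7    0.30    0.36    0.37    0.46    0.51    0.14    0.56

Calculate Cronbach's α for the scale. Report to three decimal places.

Cronbach's α = 0.813

Σσᵢ² = 0.52 + 1.23 + 0.53 + 1.51 + 2.22 + 1.80 + 0.56 = 8.37
Sum of the distinct covariances = 9.61
σ²_T = 8.37 + 2 × 9.61 = 27.59
α = (k/(k−1))·(1 − Σσᵢ²/σ²_T) = (7/6)·(1 − 8.37/27.59) = 0.813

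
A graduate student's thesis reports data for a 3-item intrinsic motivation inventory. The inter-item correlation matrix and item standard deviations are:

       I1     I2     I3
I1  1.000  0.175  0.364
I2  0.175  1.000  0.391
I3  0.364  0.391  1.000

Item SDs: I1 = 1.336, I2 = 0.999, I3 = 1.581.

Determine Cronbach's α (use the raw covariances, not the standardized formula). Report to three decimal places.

α = 0.570

Σσ²ᵢ = 1.336² + 0.999² + 1.581² = 5.2825
Covariances σ_ij = r_ij · s_i · s_j:
  σ(I1,I2) = 0.175 × 1.336 × 0.999 = 0.2336
  σ(I1,I3) = 0.364 × 1.336 × 1.581 = 0.7688
  σ(I2,I3) = 0.391 × 0.999 × 1.581 = 0.6176
σ²_T = Σσ²ᵢ + 2·Σσ_ij = 5.2825 + 2 × 1.6200 = 8.5225
α = (3/2)·(1 − 5.2825/8.5225) = 0.570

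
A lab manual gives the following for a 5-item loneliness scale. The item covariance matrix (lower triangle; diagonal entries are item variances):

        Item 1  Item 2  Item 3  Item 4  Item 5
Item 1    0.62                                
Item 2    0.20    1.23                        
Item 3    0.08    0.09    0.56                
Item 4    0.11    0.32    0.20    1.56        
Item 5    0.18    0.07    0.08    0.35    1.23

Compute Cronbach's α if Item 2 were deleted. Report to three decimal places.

Remaining items: Item 1, Item 3, Item 4, Item 5 (k = 4).
ΣVar(i) = 0.62 + 0.56 + 1.56 + 1.23 = 3.97
σ²_T = 3.97 + 2 × 1.00 = 5.97
α (item deleted) = (4/3)·(1 − 3.97/5.97) = 0.447

Cronbach's α = 0.447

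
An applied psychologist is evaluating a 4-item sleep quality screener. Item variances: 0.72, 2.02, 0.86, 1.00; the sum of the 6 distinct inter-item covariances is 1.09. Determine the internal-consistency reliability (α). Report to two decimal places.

Σσᵢ² = 0.72 + 2.02 + 0.86 + 1.00 = 4.60
Sum of distinct covariances = 1.09
total variance = Σσᵢ² + 2·Σcov = 4.60 + 2 × 1.09 = 6.78
α = (4/3)·(1 − 4.60/6.78) = 0.43

α = 0.43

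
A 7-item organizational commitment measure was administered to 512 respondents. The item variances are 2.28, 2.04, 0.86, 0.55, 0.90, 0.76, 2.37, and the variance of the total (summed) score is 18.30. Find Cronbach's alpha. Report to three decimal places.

Cronbach's alpha = 0.544

sum of item variances = 2.28 + 2.04 + 0.86 + 0.55 + 0.90 + 0.76 + 2.37 = 9.76
α = (k/(k−1))·(1 − sum of item variances/σ²_total) = (7/6)·(1 − 9.76/18.30) = 0.544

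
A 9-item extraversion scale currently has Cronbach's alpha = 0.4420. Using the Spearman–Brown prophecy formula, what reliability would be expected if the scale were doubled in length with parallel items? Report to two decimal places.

predicted reliability = 0.61

Length factor m = 2
α' = m·α / (1 + (m−1)·α)
   = 2 × 0.4420 / (1 + (2 − 1) × 0.4420)
   = 0.8840 / 1.4420 = 0.61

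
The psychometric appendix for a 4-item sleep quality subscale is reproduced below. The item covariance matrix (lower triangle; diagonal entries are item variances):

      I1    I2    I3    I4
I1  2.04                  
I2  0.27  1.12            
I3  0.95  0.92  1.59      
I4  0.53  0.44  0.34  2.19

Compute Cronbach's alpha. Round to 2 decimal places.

Σσ²ᵢ = 2.04 + 1.12 + 1.59 + 2.19 = 6.94
Σ_{i<j} σ_ij = 3.45
Var(T) = 6.94 + 2 × 3.45 = 13.84
α = (k/(k−1))·(1 − Σσ²ᵢ/Var(T)) = (4/3)·(1 − 6.94/13.84) = 0.66

Cronbach's alpha = 0.66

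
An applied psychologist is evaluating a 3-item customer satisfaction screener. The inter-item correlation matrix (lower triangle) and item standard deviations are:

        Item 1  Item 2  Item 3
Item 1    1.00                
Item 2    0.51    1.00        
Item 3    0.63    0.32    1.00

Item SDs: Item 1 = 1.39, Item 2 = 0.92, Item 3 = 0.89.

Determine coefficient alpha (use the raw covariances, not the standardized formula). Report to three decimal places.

coefficient alpha = 0.730

Σσ²ᵢ = 1.39² + 0.92² + 0.89² = 3.5706
Covariances σ_ij = r_ij · s_i · s_j:
  σ(Item 1,Item 2) = 0.51 × 1.39 × 0.92 = 0.6522
  σ(Item 1,Item 3) = 0.63 × 1.39 × 0.89 = 0.7794
  σ(Item 2,Item 3) = 0.32 × 0.92 × 0.89 = 0.2620
σ²_T = Σσ²ᵢ + 2·Σσ_ij = 3.5706 + 2 × 1.6936 = 6.9578
α = (3/2)·(1 − 3.5706/6.9578) = 0.730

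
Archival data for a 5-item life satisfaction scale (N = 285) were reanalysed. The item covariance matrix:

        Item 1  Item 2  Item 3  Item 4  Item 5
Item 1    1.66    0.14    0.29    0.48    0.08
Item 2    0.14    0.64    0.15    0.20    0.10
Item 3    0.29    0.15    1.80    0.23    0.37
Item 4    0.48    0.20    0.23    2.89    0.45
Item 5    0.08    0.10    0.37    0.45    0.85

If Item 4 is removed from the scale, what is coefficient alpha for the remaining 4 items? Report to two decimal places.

coefficient alpha = 0.42

Remaining items: Item 1, Item 2, Item 3, Item 5 (k = 4).
ΣVar(i) = 1.66 + 0.64 + 1.80 + 0.85 = 4.95
σ²_total = 4.95 + 2 × 1.13 = 7.21
α (item deleted) = (4/3)·(1 − 4.95/7.21) = 0.42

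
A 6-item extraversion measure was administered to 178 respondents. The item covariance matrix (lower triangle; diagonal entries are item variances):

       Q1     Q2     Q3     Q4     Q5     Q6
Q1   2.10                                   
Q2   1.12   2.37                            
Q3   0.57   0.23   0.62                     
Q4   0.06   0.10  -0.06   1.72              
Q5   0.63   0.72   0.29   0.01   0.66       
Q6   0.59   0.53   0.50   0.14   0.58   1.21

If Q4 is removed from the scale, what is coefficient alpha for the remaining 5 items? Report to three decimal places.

coefficient alpha = 0.779

Remaining items: Q1, Q2, Q3, Q5, Q6 (k = 5).
sum of item variances = 2.10 + 2.37 + 0.62 + 0.66 + 1.21 = 6.96
total variance = 6.96 + 2 × 5.76 = 18.48
α (item deleted) = (5/4)·(1 − 6.96/18.48) = 0.779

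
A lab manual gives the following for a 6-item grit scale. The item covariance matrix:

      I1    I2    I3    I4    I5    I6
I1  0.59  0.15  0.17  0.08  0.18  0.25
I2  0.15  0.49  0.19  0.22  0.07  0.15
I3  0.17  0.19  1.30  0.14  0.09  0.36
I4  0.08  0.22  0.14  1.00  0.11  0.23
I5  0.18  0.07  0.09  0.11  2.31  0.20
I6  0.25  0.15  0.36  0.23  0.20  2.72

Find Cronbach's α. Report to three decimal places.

ΣVar(i) = 0.59 + 0.49 + 1.30 + 1.00 + 2.31 + 2.72 = 8.41
Σ_{i<j} σ_ij = 2.59
σ²_total = 8.41 + 2 × 2.59 = 13.59
α = (k/(k−1))·(1 − ΣVar(i)/σ²_total) = (6/5)·(1 − 8.41/13.59) = 0.457

α = 0.457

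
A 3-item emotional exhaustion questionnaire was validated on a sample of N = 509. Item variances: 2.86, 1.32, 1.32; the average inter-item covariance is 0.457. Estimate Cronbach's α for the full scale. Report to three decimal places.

Σσ²ᵢ = 2.86 + 1.32 + 1.32 = 5.50
Sum of the 3 distinct covariances = 3 × 0.457 = 1.371
σ²_T = Σσ²ᵢ + 2·Σcov = 5.50 + 2 × 1.371 = 8.242
α = (3/2)·(1 − 5.50/8.242) = 0.499

Cronbach's α = 0.499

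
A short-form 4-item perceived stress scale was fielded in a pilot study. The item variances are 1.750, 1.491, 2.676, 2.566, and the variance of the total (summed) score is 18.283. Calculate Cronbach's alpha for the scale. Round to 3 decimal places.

α = 0.715

ΣVar(i) = 1.750 + 1.491 + 2.676 + 2.566 = 8.483
α = (k/(k−1))·(1 − ΣVar(i)/σ²_T) = (4/3)·(1 − 8.483/18.283) = 0.715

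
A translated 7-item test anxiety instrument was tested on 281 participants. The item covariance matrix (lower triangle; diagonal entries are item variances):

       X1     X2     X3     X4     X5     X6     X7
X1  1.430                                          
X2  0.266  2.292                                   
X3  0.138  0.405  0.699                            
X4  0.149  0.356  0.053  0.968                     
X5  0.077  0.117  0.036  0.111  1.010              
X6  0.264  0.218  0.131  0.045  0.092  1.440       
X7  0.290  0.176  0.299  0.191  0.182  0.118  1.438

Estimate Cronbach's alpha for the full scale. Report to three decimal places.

Cronbach's alpha = 0.519

Σσ²ᵢ = 1.430 + 2.292 + 0.699 + 0.968 + 1.010 + 1.440 + 1.438 = 9.277
Sum of the distinct covariances = 3.714
total variance = 9.277 + 2 × 3.714 = 16.705
α = (k/(k−1))·(1 − Σσ²ᵢ/total variance) = (7/6)·(1 − 9.277/16.705) = 0.519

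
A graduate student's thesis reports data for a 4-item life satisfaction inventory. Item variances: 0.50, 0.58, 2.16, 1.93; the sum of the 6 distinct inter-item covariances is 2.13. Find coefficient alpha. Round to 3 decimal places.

ΣVar(i) = 0.50 + 0.58 + 2.16 + 1.93 = 5.17
Sum of distinct covariances = 2.13
total variance = ΣVar(i) + 2·Σcov = 5.17 + 2 × 2.13 = 9.43
α = (4/3)·(1 − 5.17/9.43) = 0.602

coefficient alpha = 0.602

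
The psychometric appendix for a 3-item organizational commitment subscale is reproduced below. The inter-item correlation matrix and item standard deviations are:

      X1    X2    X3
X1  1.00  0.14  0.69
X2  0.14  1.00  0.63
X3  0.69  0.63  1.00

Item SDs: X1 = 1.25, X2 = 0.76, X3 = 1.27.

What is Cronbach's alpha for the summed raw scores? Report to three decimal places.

Σσ²ᵢ = 1.25² + 0.76² + 1.27² = 3.7530
Covariances σ_ij = r_ij · s_i · s_j:
  σ(X1,X2) = 0.14 × 1.25 × 0.76 = 0.1330
  σ(X1,X3) = 0.69 × 1.25 × 1.27 = 1.0954
  σ(X2,X3) = 0.63 × 0.76 × 1.27 = 0.6081
σ²_T = Σσ²ᵢ + 2·Σσ_ij = 3.7530 + 2 × 1.8365 = 7.4260
α = (3/2)·(1 − 3.7530/7.4260) = 0.742

α = 0.742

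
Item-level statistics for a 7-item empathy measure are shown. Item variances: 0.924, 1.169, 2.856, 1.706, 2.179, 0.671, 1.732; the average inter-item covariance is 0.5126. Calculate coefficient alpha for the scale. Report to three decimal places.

α = 0.767

ΣVar(i) = 0.924 + 1.169 + 2.856 + 1.706 + 2.179 + 0.671 + 1.732 = 11.237
Sum of the 21 distinct covariances = 21 × 0.5126 = 10.7646
Var(T) = ΣVar(i) + 2·Σcov = 11.237 + 2 × 10.7646 = 32.7662
α = (7/6)·(1 − 11.237/32.7662) = 0.767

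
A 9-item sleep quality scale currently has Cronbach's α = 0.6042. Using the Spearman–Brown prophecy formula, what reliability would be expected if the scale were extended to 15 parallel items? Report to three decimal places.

Length factor m = 15/9 = 1.6667
α' = m·α / (1 + (m−1)·α)
   = 15/9 × 0.6042 / (1 + (15/9 − 1) × 0.6042)
   = 1.0070 / 1.4028 = 0.718

predicted reliability = 0.718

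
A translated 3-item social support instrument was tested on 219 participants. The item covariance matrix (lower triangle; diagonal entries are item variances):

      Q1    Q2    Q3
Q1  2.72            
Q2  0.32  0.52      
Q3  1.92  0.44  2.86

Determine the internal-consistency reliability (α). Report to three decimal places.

Σσᵢ² = 2.72 + 0.52 + 2.86 = 6.10
Sum of the distinct covariances = 2.68
σ²_total = 6.10 + 2 × 2.68 = 11.46
α = (k/(k−1))·(1 − Σσᵢ²/σ²_total) = (3/2)·(1 − 6.10/11.46) = 0.702

α = 0.702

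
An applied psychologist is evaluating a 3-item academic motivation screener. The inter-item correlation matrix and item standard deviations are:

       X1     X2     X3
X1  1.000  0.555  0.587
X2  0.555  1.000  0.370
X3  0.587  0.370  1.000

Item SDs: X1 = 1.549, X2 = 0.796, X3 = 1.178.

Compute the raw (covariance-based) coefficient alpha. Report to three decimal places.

Σσ²ᵢ = 1.549² + 0.796² + 1.178² = 4.4207
Covariances σ_ij = r_ij · s_i · s_j:
  σ(X1,X2) = 0.555 × 1.549 × 0.796 = 0.6843
  σ(X1,X3) = 0.587 × 1.549 × 1.178 = 1.0711
  σ(X2,X3) = 0.370 × 0.796 × 1.178 = 0.3469
σ²_T = Σσ²ᵢ + 2·Σσ_ij = 4.4207 + 2 × 2.1023 = 8.6253
α = (3/2)·(1 − 4.4207/8.6253) = 0.731

coefficient alpha = 0.731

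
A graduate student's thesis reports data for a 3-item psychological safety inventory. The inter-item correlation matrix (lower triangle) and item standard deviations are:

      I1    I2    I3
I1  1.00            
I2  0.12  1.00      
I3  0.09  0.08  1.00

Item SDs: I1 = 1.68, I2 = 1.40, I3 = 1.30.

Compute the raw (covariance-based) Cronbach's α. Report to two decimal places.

α = 0.24

Σσ²ᵢ = 1.68² + 1.40² + 1.30² = 6.4724
Covariances σ_ij = r_ij · s_i · s_j:
  σ(I1,I2) = 0.12 × 1.68 × 1.40 = 0.2822
  σ(I1,I3) = 0.09 × 1.68 × 1.30 = 0.1966
  σ(I2,I3) = 0.08 × 1.40 × 1.30 = 0.1456
σ²_T = Σσ²ᵢ + 2·Σσ_ij = 6.4724 + 2 × 0.6244 = 7.7212
α = (3/2)·(1 − 6.4724/7.7212) = 0.24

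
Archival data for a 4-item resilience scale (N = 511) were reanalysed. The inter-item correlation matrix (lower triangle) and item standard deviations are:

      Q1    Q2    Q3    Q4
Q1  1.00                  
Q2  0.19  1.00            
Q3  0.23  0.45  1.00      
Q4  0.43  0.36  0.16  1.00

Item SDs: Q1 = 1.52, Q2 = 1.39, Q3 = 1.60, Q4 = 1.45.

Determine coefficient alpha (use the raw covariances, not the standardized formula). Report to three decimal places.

coefficient alpha = 0.631

Σσ²ᵢ = 1.52² + 1.39² + 1.60² + 1.45² = 8.9050
Covariances σ_ij = r_ij · s_i · s_j:
  σ(Q1,Q2) = 0.19 × 1.52 × 1.39 = 0.4014
  σ(Q1,Q3) = 0.23 × 1.52 × 1.60 = 0.5594
  σ(Q1,Q4) = 0.43 × 1.52 × 1.45 = 0.9477
  σ(Q2,Q3) = 0.45 × 1.39 × 1.60 = 1.0008
  σ(Q2,Q4) = 0.36 × 1.39 × 1.45 = 0.7256
  σ(Q3,Q4) = 0.16 × 1.60 × 1.45 = 0.3712
σ²_T = Σσ²ᵢ + 2·Σσ_ij = 8.9050 + 2 × 4.0061 = 16.9172
α = (4/3)·(1 − 8.9050/16.9172) = 0.631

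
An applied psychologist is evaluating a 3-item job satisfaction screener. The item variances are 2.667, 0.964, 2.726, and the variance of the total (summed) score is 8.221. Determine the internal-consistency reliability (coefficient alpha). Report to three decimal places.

coefficient alpha = 0.340

sum of item variances = 2.667 + 0.964 + 2.726 = 6.357
α = (k/(k−1))·(1 − sum of item variances/σ²_T) = (3/2)·(1 − 6.357/8.221) = 0.340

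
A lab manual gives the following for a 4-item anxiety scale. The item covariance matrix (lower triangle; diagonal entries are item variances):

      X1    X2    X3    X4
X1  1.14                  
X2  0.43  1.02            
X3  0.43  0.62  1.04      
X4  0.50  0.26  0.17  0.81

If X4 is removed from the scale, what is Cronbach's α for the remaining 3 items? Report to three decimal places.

Remaining items: X1, X2, X3 (k = 3).
Σσ²ᵢ = 1.14 + 1.02 + 1.04 = 3.20
total variance = 3.20 + 2 × 1.48 = 6.16
α (item deleted) = (3/2)·(1 − 3.20/6.16) = 0.721

α = 0.721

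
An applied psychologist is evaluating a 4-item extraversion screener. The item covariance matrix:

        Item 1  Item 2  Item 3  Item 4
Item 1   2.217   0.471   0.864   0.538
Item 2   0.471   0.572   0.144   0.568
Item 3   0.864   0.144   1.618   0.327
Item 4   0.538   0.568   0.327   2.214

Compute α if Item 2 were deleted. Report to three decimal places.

α = 0.546

Remaining items: Item 1, Item 3, Item 4 (k = 3).
Σσ²ᵢ = 2.217 + 1.618 + 2.214 = 6.049
total variance = 6.049 + 2 × 1.729 = 9.507
α (item deleted) = (3/2)·(1 − 6.049/9.507) = 0.546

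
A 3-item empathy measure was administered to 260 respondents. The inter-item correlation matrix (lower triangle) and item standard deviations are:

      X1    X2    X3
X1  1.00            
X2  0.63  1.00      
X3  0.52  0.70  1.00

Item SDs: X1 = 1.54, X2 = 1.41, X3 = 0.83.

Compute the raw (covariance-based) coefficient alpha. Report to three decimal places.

Σσ²ᵢ = 1.54² + 1.41² + 0.83² = 5.0486
Covariances σ_ij = r_ij · s_i · s_j:
  σ(X1,X2) = 0.63 × 1.54 × 1.41 = 1.3680
  σ(X1,X3) = 0.52 × 1.54 × 0.83 = 0.6647
  σ(X2,X3) = 0.70 × 1.41 × 0.83 = 0.8192
σ²_T = Σσ²ᵢ + 2·Σσ_ij = 5.0486 + 2 × 2.8519 = 10.7524
α = (3/2)·(1 − 5.0486/10.7524) = 0.796

α = 0.796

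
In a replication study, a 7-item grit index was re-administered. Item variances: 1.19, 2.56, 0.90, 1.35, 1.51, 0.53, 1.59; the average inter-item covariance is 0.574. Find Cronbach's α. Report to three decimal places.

Cronbach's α = 0.834

ΣVar(i) = 1.19 + 2.56 + 0.90 + 1.35 + 1.51 + 0.53 + 1.59 = 9.63
Sum of the 21 distinct covariances = 21 × 0.574 = 12.054
Var(T) = ΣVar(i) + 2·Σcov = 9.63 + 2 × 12.054 = 33.738
α = (7/6)·(1 − 9.63/33.738) = 0.834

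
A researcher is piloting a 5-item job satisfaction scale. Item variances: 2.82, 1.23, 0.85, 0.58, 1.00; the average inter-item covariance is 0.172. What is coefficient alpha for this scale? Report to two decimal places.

coefficient alpha = 0.43

sum of item variances = 2.82 + 1.23 + 0.85 + 0.58 + 1.00 = 6.48
Sum of the 10 distinct covariances = 10 × 0.172 = 1.720
σ²_T = sum of item variances + 2·Σcov = 6.48 + 2 × 1.720 = 9.920
α = (5/4)·(1 − 6.48/9.920) = 0.43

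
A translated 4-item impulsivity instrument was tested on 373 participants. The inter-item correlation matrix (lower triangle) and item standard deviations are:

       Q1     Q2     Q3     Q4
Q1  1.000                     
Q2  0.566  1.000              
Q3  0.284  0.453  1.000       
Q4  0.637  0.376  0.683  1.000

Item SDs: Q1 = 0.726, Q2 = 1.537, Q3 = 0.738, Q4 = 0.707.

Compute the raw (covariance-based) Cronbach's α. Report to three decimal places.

Σσ²ᵢ = 0.726² + 1.537² + 0.738² + 0.707² = 3.9339
Covariances σ_ij = r_ij · s_i · s_j:
  σ(Q1,Q2) = 0.566 × 0.726 × 1.537 = 0.6316
  σ(Q1,Q3) = 0.284 × 0.726 × 0.738 = 0.1522
  σ(Q1,Q4) = 0.637 × 0.726 × 0.707 = 0.3270
  σ(Q2,Q3) = 0.453 × 1.537 × 0.738 = 0.5138
  σ(Q2,Q4) = 0.376 × 1.537 × 0.707 = 0.4086
  σ(Q3,Q4) = 0.683 × 0.738 × 0.707 = 0.3564
σ²_T = Σσ²ᵢ + 2·Σσ_ij = 3.9339 + 2 × 2.3896 = 8.7131
α = (4/3)·(1 − 3.9339/8.7131) = 0.731

Cronbach's α = 0.731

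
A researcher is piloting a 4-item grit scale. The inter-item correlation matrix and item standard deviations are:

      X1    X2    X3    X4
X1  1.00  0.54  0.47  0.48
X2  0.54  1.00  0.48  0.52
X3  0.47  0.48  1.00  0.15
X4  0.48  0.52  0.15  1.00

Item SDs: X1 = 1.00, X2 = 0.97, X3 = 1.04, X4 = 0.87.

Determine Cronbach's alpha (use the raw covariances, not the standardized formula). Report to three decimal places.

Σσ²ᵢ = 1.00² + 0.97² + 1.04² + 0.87² = 3.7794
Covariances σ_ij = r_ij · s_i · s_j:
  σ(X1,X2) = 0.54 × 1.00 × 0.97 = 0.5238
  σ(X1,X3) = 0.47 × 1.00 × 1.04 = 0.4888
  σ(X1,X4) = 0.48 × 1.00 × 0.87 = 0.4176
  σ(X2,X3) = 0.48 × 0.97 × 1.04 = 0.4842
  σ(X2,X4) = 0.52 × 0.97 × 0.87 = 0.4388
  σ(X3,X4) = 0.15 × 1.04 × 0.87 = 0.1357
σ²_T = Σσ²ᵢ + 2·Σσ_ij = 3.7794 + 2 × 2.4889 = 8.7572
α = (4/3)·(1 − 3.7794/8.7572) = 0.758

α = 0.758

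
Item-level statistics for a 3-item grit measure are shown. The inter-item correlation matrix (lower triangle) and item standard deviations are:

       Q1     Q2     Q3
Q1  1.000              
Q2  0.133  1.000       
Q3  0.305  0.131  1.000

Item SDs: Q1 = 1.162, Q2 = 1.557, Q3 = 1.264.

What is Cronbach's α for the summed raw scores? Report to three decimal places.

Cronbach's α = 0.391

Σσ²ᵢ = 1.162² + 1.557² + 1.264² = 5.3722
Covariances σ_ij = r_ij · s_i · s_j:
  σ(Q1,Q2) = 0.133 × 1.162 × 1.557 = 0.2406
  σ(Q1,Q3) = 0.305 × 1.162 × 1.264 = 0.4480
  σ(Q2,Q3) = 0.131 × 1.557 × 1.264 = 0.2578
σ²_T = Σσ²ᵢ + 2·Σσ_ij = 5.3722 + 2 × 0.9464 = 7.2650
α = (3/2)·(1 − 5.3722/7.2650) = 0.391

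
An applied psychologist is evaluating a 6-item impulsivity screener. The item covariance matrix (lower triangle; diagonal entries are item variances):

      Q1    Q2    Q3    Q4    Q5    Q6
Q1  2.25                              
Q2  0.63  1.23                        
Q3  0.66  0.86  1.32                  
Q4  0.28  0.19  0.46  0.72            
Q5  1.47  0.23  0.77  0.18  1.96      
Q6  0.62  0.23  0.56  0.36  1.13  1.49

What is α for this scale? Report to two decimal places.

ΣVar(i) = 2.25 + 1.23 + 1.32 + 0.72 + 1.96 + 1.49 = 8.97
Sum of off-diagonal covariances = 8.63
total variance = 8.97 + 2 × 8.63 = 26.23
α = (k/(k−1))·(1 − ΣVar(i)/total variance) = (6/5)·(1 − 8.97/26.23) = 0.79

α = 0.79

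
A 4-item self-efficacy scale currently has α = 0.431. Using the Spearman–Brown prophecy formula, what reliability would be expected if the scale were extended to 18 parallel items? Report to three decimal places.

predicted reliability = 0.773

Length factor m = 18/4 = 4.5000
α' = m·α / (1 + (m−1)·α)
   = 18/4 × 0.431 / (1 + (18/4 − 1) × 0.431)
   = 1.9395 / 2.5085 = 0.773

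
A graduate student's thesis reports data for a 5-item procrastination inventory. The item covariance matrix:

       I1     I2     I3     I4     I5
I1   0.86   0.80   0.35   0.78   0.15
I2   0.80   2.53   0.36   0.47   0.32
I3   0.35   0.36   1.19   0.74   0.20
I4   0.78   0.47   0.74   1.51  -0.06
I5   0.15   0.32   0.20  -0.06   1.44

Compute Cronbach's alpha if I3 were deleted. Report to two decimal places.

Remaining items: I1, I2, I4, I5 (k = 4).
sum of item variances = 0.86 + 2.53 + 1.51 + 1.44 = 6.34
Var(T) = 6.34 + 2 × 2.46 = 11.26
α (item deleted) = (4/3)·(1 − 6.34/11.26) = 0.58

α = 0.58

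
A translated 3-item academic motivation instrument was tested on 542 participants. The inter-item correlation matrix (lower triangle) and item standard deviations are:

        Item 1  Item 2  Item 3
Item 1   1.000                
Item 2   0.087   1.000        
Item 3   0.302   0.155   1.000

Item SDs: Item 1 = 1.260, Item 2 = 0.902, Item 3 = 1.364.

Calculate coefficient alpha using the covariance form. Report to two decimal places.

Σσ²ᵢ = 1.260² + 0.902² + 1.364² = 4.2617
Covariances σ_ij = r_ij · s_i · s_j:
  σ(Item 1,Item 2) = 0.087 × 1.260 × 0.902 = 0.0989
  σ(Item 1,Item 3) = 0.302 × 1.260 × 1.364 = 0.5190
  σ(Item 2,Item 3) = 0.155 × 0.902 × 1.364 = 0.1907
σ²_T = Σσ²ᵢ + 2·Σσ_ij = 4.2617 + 2 × 0.8086 = 5.8789
α = (3/2)·(1 − 4.2617/5.8789) = 0.41

α = 0.41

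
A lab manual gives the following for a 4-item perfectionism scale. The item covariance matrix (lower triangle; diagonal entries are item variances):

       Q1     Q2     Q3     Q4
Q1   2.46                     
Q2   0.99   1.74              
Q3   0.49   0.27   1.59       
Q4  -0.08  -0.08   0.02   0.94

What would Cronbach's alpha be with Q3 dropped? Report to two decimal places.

Cronbach's alpha = 0.37

Remaining items: Q1, Q2, Q4 (k = 3).
ΣVar(i) = 2.46 + 1.74 + 0.94 = 5.14
σ²_T = 5.14 + 2 × 0.83 = 6.80
α (item deleted) = (3/2)·(1 − 5.14/6.80) = 0.37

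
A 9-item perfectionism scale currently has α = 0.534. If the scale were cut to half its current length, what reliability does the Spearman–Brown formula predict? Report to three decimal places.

Length factor m = 1/2
α' = m·α / (1 − (1−m)·α)
   = 1/2 × 0.534 / (1 − (1 − 1/2) × 0.534)
   = 0.2670 / 0.7330 = 0.364

predicted reliability = 0.364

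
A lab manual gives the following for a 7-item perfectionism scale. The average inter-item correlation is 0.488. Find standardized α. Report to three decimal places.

α = 0.870

Standardized α = k·r̄ / (1 + (k−1)·r̄) = 7 × 0.488 / (1 + 6 × 0.488)
  = 3.4160 / 3.9280 = 0.870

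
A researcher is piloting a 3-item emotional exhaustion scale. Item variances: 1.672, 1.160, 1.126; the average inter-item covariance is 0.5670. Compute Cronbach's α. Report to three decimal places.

Σσᵢ² = 1.672 + 1.160 + 1.126 = 3.958
Sum of the 3 distinct covariances = 3 × 0.5670 = 1.7010
σ²_T = Σσᵢ² + 2·Σcov = 3.958 + 2 × 1.7010 = 7.3600
α = (3/2)·(1 − 3.958/7.3600) = 0.693

α = 0.693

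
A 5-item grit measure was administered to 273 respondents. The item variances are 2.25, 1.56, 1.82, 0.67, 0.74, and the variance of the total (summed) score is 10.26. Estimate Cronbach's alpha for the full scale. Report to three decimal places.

α = 0.392

sum of item variances = 2.25 + 1.56 + 1.82 + 0.67 + 0.74 = 7.04
α = (k/(k−1))·(1 − sum of item variances/σ²_T) = (5/4)·(1 − 7.04/10.26) = 0.392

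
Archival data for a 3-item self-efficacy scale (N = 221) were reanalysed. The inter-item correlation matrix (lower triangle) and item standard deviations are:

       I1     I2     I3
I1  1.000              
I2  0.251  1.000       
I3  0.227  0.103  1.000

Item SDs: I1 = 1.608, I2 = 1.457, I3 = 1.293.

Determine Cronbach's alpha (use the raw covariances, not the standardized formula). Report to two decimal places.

Cronbach's alpha = 0.42

Σσ²ᵢ = 1.608² + 1.457² + 1.293² = 6.3804
Covariances σ_ij = r_ij · s_i · s_j:
  σ(I1,I2) = 0.251 × 1.608 × 1.457 = 0.5881
  σ(I1,I3) = 0.227 × 1.608 × 1.293 = 0.4720
  σ(I2,I3) = 0.103 × 1.457 × 1.293 = 0.1940
σ²_T = Σσ²ᵢ + 2·Σσ_ij = 6.3804 + 2 × 1.2541 = 8.8886
α = (3/2)·(1 − 6.3804/8.8886) = 0.42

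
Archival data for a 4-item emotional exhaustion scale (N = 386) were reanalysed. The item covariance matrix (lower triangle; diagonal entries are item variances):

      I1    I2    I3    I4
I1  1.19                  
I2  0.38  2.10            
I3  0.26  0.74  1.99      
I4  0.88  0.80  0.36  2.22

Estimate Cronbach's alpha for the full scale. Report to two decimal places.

α = 0.64

Σσᵢ² = 1.19 + 2.10 + 1.99 + 2.22 = 7.50
Sum of off-diagonal covariances = 3.42
Var(T) = 7.50 + 2 × 3.42 = 14.34
α = (k/(k−1))·(1 − Σσᵢ²/Var(T)) = (4/3)·(1 − 7.50/14.34) = 0.64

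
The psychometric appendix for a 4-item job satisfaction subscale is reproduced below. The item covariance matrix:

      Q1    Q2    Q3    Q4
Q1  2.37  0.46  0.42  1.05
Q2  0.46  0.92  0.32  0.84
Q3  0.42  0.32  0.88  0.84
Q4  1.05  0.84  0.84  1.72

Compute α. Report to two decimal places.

Σσᵢ² = 2.37 + 0.92 + 0.88 + 1.72 = 5.89
Sum of off-diagonal covariances = 3.93
total variance = 5.89 + 2 × 3.93 = 13.75
α = (k/(k−1))·(1 − Σσᵢ²/total variance) = (4/3)·(1 − 5.89/13.75) = 0.76

α = 0.76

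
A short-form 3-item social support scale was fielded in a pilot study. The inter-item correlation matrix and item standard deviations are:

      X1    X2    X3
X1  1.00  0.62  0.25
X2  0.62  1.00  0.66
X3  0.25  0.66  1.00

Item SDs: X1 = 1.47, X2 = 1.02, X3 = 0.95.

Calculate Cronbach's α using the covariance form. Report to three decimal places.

α = 0.725

Σσ²ᵢ = 1.47² + 1.02² + 0.95² = 4.1038
Covariances σ_ij = r_ij · s_i · s_j:
  σ(X1,X2) = 0.62 × 1.47 × 1.02 = 0.9296
  σ(X1,X3) = 0.25 × 1.47 × 0.95 = 0.3491
  σ(X2,X3) = 0.66 × 1.02 × 0.95 = 0.6395
σ²_T = Σσ²ᵢ + 2·Σσ_ij = 4.1038 + 2 × 1.9182 = 7.9402
α = (3/2)·(1 − 4.1038/7.9402) = 0.725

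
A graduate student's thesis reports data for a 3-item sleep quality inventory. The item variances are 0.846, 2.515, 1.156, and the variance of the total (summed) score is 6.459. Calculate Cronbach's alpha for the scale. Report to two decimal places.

α = 0.45

Σσ²ᵢ = 0.846 + 2.515 + 1.156 = 4.517
α = (k/(k−1))·(1 − Σσ²ᵢ/total variance) = (3/2)·(1 − 4.517/6.459) = 0.45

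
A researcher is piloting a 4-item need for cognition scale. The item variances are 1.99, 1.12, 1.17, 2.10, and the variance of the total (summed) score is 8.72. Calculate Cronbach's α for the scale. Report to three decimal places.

sum of item variances = 1.99 + 1.12 + 1.17 + 2.10 = 6.38
α = (k/(k−1))·(1 − sum of item variances/σ²_T) = (4/3)·(1 − 6.38/8.72) = 0.358

Cronbach's α = 0.358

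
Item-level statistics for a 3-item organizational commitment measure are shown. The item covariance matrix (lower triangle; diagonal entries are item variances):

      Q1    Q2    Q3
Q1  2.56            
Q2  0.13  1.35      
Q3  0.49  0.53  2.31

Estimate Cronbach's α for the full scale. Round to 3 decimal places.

Cronbach's α = 0.405

Σσ²ᵢ = 2.56 + 1.35 + 2.31 = 6.22
Sum of the distinct covariances = 1.15
σ²_total = 6.22 + 2 × 1.15 = 8.52
α = (k/(k−1))·(1 − Σσ²ᵢ/σ²_total) = (3/2)·(1 − 6.22/8.52) = 0.405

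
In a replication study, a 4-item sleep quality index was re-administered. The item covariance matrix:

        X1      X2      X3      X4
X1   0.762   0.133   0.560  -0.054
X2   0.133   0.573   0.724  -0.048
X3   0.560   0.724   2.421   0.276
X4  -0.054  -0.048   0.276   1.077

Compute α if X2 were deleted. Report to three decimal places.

α = 0.403

Remaining items: X1, X3, X4 (k = 3).
Σσ²ᵢ = 0.762 + 2.421 + 1.077 = 4.260
total variance = 4.260 + 2 × 0.782 = 5.824
α (item deleted) = (3/2)·(1 − 4.260/5.824) = 0.403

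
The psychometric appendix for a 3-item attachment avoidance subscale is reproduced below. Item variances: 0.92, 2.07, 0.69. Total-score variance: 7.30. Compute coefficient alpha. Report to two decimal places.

sum of item variances = 0.92 + 2.07 + 0.69 = 3.68
α = (k/(k−1))·(1 − sum of item variances/Var(T)) = (3/2)·(1 − 3.68/7.30) = 0.74

coefficient alpha = 0.74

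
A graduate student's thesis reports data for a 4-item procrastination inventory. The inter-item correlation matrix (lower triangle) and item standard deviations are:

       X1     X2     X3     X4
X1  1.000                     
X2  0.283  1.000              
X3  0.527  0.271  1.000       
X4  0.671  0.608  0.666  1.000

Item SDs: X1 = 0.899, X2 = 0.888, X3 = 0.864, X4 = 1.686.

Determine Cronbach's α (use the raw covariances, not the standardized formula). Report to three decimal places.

Σσ²ᵢ = 0.899² + 0.888² + 0.864² + 1.686² = 5.1858
Covariances σ_ij = r_ij · s_i · s_j:
  σ(X1,X2) = 0.283 × 0.899 × 0.888 = 0.2259
  σ(X1,X3) = 0.527 × 0.899 × 0.864 = 0.4093
  σ(X1,X4) = 0.671 × 0.899 × 1.686 = 1.0170
  σ(X2,X3) = 0.271 × 0.888 × 0.864 = 0.2079
  σ(X2,X4) = 0.608 × 0.888 × 1.686 = 0.9103
  σ(X3,X4) = 0.666 × 0.864 × 1.686 = 0.9702
σ²_T = Σσ²ᵢ + 2·Σσ_ij = 5.1858 + 2 × 3.7406 = 12.6670
α = (4/3)·(1 − 5.1858/12.6670) = 0.787

α = 0.787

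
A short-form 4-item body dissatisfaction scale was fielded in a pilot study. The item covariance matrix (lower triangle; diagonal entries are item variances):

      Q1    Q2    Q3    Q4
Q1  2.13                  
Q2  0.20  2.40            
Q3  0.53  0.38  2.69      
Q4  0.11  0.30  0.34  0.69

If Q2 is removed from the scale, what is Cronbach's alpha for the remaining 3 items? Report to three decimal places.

Cronbach's alpha = 0.394

Remaining items: Q1, Q3, Q4 (k = 3).
ΣVar(i) = 2.13 + 2.69 + 0.69 = 5.51
σ²_total = 5.51 + 2 × 0.98 = 7.47
α (item deleted) = (3/2)·(1 − 5.51/7.47) = 0.394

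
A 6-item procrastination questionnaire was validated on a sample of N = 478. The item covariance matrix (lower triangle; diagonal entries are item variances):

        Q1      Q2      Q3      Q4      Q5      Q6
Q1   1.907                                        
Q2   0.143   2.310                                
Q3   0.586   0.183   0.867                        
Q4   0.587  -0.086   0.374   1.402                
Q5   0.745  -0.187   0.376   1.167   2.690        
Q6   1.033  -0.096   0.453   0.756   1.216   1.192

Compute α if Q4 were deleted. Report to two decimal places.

α = 0.62

Remaining items: Q1, Q2, Q3, Q5, Q6 (k = 5).
Σσ²ᵢ = 1.907 + 2.310 + 0.867 + 2.690 + 1.192 = 8.966
σ²_T = 8.966 + 2 × 4.452 = 17.870
α (item deleted) = (5/4)·(1 − 8.966/17.870) = 0.62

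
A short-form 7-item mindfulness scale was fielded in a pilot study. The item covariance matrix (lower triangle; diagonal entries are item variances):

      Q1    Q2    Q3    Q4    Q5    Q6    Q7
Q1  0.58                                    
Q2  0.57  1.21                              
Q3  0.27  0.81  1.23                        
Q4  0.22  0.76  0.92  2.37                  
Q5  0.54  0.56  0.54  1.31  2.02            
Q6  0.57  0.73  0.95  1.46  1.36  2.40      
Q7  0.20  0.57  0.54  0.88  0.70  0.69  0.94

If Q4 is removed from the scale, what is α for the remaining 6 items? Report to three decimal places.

Remaining items: Q1, Q2, Q3, Q5, Q6, Q7 (k = 6).
Σσᵢ² = 0.58 + 1.21 + 1.23 + 2.02 + 2.40 + 0.94 = 8.38
σ²_total = 8.38 + 2 × 9.60 = 27.58
α (item deleted) = (6/5)·(1 − 8.38/27.58) = 0.835

α = 0.835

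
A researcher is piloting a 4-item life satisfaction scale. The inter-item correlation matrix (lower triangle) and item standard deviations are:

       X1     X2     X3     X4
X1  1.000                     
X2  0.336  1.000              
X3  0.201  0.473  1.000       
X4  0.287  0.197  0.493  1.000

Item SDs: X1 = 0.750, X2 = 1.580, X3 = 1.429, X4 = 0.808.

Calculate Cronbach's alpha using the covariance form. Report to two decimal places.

Cronbach's alpha = 0.64

Σσ²ᵢ = 0.750² + 1.580² + 1.429² + 0.808² = 5.7538
Covariances σ_ij = r_ij · s_i · s_j:
  σ(X1,X2) = 0.336 × 0.750 × 1.580 = 0.3982
  σ(X1,X3) = 0.201 × 0.750 × 1.429 = 0.2154
  σ(X1,X4) = 0.287 × 0.750 × 0.808 = 0.1739
  σ(X2,X3) = 0.473 × 1.580 × 1.429 = 1.0679
  σ(X2,X4) = 0.197 × 1.580 × 0.808 = 0.2515
  σ(X3,X4) = 0.493 × 1.429 × 0.808 = 0.5692
σ²_T = Σσ²ᵢ + 2·Σσ_ij = 5.7538 + 2 × 2.6761 = 11.1060
α = (4/3)·(1 − 5.7538/11.1060) = 0.64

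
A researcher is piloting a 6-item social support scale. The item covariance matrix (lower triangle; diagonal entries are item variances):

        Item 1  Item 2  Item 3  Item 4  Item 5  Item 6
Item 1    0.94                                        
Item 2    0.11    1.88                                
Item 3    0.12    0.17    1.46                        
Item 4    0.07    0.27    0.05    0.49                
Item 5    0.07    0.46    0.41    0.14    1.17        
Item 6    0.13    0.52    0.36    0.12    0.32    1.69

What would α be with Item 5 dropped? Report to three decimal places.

α = 0.466

Remaining items: Item 1, Item 2, Item 3, Item 4, Item 6 (k = 5).
Σσᵢ² = 0.94 + 1.88 + 1.46 + 0.49 + 1.69 = 6.46
total variance = 6.46 + 2 × 1.92 = 10.30
α (item deleted) = (5/4)·(1 − 6.46/10.30) = 0.466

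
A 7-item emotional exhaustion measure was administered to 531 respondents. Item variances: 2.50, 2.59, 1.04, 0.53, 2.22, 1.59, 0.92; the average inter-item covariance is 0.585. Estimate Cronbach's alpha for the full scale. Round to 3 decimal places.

ΣVar(i) = 2.50 + 2.59 + 1.04 + 0.53 + 2.22 + 1.59 + 0.92 = 11.39
Sum of the 21 distinct covariances = 21 × 0.585 = 12.285
σ²_total = ΣVar(i) + 2·Σcov = 11.39 + 2 × 12.285 = 35.960
α = (7/6)·(1 − 11.39/35.960) = 0.797

Cronbach's alpha = 0.797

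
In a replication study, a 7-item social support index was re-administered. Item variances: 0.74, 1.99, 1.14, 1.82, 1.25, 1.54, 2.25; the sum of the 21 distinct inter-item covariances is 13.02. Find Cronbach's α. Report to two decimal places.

Σσᵢ² = 0.74 + 1.99 + 1.14 + 1.82 + 1.25 + 1.54 + 2.25 = 10.73
Sum of distinct covariances = 13.02
σ²_T = Σσᵢ² + 2·Σcov = 10.73 + 2 × 13.02 = 36.77
α = (7/6)·(1 − 10.73/36.77) = 0.83

Cronbach's α = 0.83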